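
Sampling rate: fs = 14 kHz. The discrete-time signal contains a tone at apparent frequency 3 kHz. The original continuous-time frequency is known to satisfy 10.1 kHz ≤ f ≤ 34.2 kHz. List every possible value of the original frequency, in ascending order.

11 kHz, 17 kHz, 25 kHz, 31 kHz

Frequencies that alias to 3 kHz are k·fs ± 3 kHz for integer k ≥ 0.
k=0: 3 kHz.
k=1: 11 kHz, 17 kHz.
k=2: 25 kHz, 31 kHz.
k=3: 39 kHz, 45 kHz.
Within [10.1 kHz, 34.2 kHz]: 11 kHz, 17 kHz, 25 kHz, 31 kHz.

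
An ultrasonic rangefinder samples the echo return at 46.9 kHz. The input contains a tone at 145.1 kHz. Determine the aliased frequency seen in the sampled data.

4.4 kHz

145.1 kHz mod fs = 4.4 kHz.
4.4 kHz ≤ fs/2 = 23.45 kHz, appears at 4.4 kHz.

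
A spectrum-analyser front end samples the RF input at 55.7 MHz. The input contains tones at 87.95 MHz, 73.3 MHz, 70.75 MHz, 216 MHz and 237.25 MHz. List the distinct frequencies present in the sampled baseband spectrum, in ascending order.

6.8 MHz, 14.45 MHz, 15.05 MHz, 17.6 MHz, 23.45 MHz

fs/2 = 27.85 MHz.
87.95 MHz mod fs = 32.25 MHz.
32.25 MHz > fs/2 = 27.85 MHz, folds to fs − 32.25 MHz = 23.45 MHz.
73.3 MHz mod fs = 17.6 MHz.
17.6 MHz ≤ fs/2 = 27.85 MHz, appears at 17.6 MHz.
70.75 MHz mod fs = 15.05 MHz.
15.05 MHz ≤ fs/2 = 27.85 MHz, appears at 15.05 MHz.
216 MHz mod fs = 48.9 MHz.
48.9 MHz > fs/2 = 27.85 MHz, folds to fs − 48.9 MHz = 6.8 MHz.
237.25 MHz mod fs = 14.45 MHz.
14.45 MHz ≤ fs/2 = 27.85 MHz, appears at 14.45 MHz.
Distinct values: {6.8 MHz, 14.45 MHz, 15.05 MHz, 17.6 MHz, 23.45 MHz}.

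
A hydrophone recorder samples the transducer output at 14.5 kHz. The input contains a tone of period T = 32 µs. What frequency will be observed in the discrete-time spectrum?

2.25 kHz

T = 32 µs → f = 1/T = 31.25 kHz.
31.25 kHz mod fs = 2.25 kHz.
2.25 kHz ≤ fs/2 = 7.25 kHz, appears at 2.25 kHz.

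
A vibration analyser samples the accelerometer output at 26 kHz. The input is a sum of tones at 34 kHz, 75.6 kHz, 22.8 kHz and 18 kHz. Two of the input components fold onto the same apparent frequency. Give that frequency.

8 kHz

fs/2 = 13 kHz.
34 kHz mod fs = 8 kHz.
8 kHz ≤ fs/2 = 13 kHz, appears at 8 kHz.
75.6 kHz mod fs = 23.6 kHz.
23.6 kHz > fs/2 = 13 kHz, folds to fs − 23.6 kHz = 2.4 kHz.
22.8 kHz > fs/2 = 13 kHz, folds to fs − 22.8 kHz = 3.2 kHz.
18 kHz > fs/2 = 13 kHz, folds to fs − 18 kHz = 8 kHz.
18 kHz and 34 kHz both map to 8 kHz.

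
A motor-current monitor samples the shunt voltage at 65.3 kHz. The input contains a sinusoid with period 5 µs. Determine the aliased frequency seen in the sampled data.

4.1 kHz

T = 5 µs → f = 1/T = 200 kHz.
200 kHz mod fs = 4.1 kHz.
4.1 kHz ≤ fs/2 = 32.65 kHz, appears at 4.1 kHz.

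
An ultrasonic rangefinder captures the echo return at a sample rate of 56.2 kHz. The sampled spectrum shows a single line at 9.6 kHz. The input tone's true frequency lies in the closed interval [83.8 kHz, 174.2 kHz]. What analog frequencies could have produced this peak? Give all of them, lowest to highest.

102.8 kHz, 122 kHz, 159 kHz

Frequencies that alias to 9.6 kHz are k·fs ± 9.6 kHz for integer k ≥ 0.
k=0: 9.6 kHz.
k=1: 46.6 kHz, 65.8 kHz.
k=2: 102.8 kHz, 122 kHz.
k=3: 159 kHz, 178.2 kHz.
k=4: 215.2 kHz, 234.4 kHz.
Within [83.8 kHz, 174.2 kHz]: 102.8 kHz, 122 kHz, 159 kHz.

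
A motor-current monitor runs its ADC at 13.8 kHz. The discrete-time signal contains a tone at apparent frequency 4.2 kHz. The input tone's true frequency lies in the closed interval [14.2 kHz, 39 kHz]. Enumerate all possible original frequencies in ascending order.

Frequencies that alias to 4.2 kHz are k·fs ± 4.2 kHz for integer k ≥ 0.
k=0: 4.2 kHz.
k=1: 9.6 kHz, 18 kHz.
k=2: 23.4 kHz, 31.8 kHz.
k=3: 37.2 kHz, 45.6 kHz.
k=4: 51 kHz, 59.4 kHz.
Within [14.2 kHz, 39 kHz]: 18 kHz, 23.4 kHz, 31.8 kHz, 37.2 kHz.

18 kHz, 23.4 kHz, 31.8 kHz, 37.2 kHz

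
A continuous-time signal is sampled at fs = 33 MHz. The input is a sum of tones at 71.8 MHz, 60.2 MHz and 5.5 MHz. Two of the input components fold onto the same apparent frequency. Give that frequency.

5.8 MHz

fs/2 = 16.5 MHz.
71.8 MHz mod fs = 5.8 MHz.
5.8 MHz ≤ fs/2 = 16.5 MHz, appears at 5.8 MHz.
60.2 MHz mod fs = 27.2 MHz.
27.2 MHz > fs/2 = 16.5 MHz, folds to fs − 27.2 MHz = 5.8 MHz.
5.5 MHz ≤ fs/2 = 16.5 MHz, passes unchanged.
60.2 MHz and 71.8 MHz both map to 5.8 MHz.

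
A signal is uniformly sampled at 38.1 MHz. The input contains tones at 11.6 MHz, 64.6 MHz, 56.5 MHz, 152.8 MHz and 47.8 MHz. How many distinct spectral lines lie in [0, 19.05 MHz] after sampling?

fs/2 = 19.05 MHz.
11.6 MHz ≤ fs/2 = 19.05 MHz, passes unchanged.
64.6 MHz mod fs = 26.5 MHz.
26.5 MHz > fs/2 = 19.05 MHz, folds to fs − 26.5 MHz = 11.6 MHz.
56.5 MHz mod fs = 18.4 MHz.
18.4 MHz ≤ fs/2 = 19.05 MHz, appears at 18.4 MHz.
152.8 MHz mod fs = 0.4 MHz.
0.4 MHz ≤ fs/2 = 19.05 MHz, appears at 0.4 MHz.
47.8 MHz mod fs = 9.7 MHz.
9.7 MHz ≤ fs/2 = 19.05 MHz, appears at 9.7 MHz.
Distinct values: {0.4 MHz, 9.7 MHz, 11.6 MHz, 18.4 MHz} → 4.

4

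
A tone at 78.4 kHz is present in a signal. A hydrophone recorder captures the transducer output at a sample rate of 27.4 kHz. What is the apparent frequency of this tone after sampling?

78.4 kHz mod fs = 23.6 kHz.
23.6 kHz > fs/2 = 13.7 kHz, folds to fs − 23.6 kHz = 3.8 kHz.

3.8 kHz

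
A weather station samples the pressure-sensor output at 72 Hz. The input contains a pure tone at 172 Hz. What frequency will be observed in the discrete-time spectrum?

172 Hz mod fs = 28 Hz.
28 Hz ≤ fs/2 = 36 Hz, appears at 28 Hz.

28 Hz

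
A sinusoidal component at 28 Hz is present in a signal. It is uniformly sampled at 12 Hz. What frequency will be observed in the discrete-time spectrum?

28 Hz mod fs = 4 Hz.
4 Hz ≤ fs/2 = 6 Hz, appears at 4 Hz.

4 Hz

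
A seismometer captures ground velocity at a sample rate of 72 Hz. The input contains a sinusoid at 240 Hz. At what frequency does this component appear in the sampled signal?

24 Hz

240 Hz mod fs = 24 Hz.
24 Hz ≤ fs/2 = 36 Hz, appears at 24 Hz.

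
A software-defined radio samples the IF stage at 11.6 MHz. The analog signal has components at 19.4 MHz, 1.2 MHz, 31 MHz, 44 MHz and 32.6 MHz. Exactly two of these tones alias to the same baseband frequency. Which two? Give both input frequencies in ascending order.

fs/2 = 5.8 MHz.
19.4 MHz mod fs = 7.8 MHz.
7.8 MHz > fs/2 = 5.8 MHz, folds to fs − 7.8 MHz = 3.8 MHz.
1.2 MHz ≤ fs/2 = 5.8 MHz, passes unchanged.
31 MHz mod fs = 7.8 MHz.
7.8 MHz > fs/2 = 5.8 MHz, folds to fs − 7.8 MHz = 3.8 MHz.
44 MHz mod fs = 9.2 MHz.
9.2 MHz > fs/2 = 5.8 MHz, folds to fs − 9.2 MHz = 2.4 MHz.
32.6 MHz mod fs = 9.4 MHz.
9.4 MHz > fs/2 = 5.8 MHz, folds to fs − 9.4 MHz = 2.2 MHz.
19.4 MHz and 31 MHz both map to 3.8 MHz.

19.4 MHz, 31 MHz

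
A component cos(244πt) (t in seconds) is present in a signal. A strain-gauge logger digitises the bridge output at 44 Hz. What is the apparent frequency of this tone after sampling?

ω = 244π rad/s → f = ω/(2π) = 122 Hz.
122 Hz mod fs = 34 Hz.
34 Hz > fs/2 = 22 Hz, folds to fs − 34 Hz = 10 Hz.

10 Hz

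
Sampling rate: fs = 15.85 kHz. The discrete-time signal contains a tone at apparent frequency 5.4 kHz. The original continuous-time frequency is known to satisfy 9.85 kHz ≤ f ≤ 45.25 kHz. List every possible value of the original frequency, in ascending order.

Frequencies that alias to 5.4 kHz are k·fs ± 5.4 kHz for integer k ≥ 0.
k=0: 5.4 kHz.
k=1: 10.45 kHz, 21.25 kHz.
k=2: 26.3 kHz, 37.1 kHz.
k=3: 42.15 kHz, 52.95 kHz.
k=4: 58 kHz, 68.8 kHz.
Within [9.85 kHz, 45.25 kHz]: 10.45 kHz, 21.25 kHz, 26.3 kHz, 37.1 kHz, 42.15 kHz.

10.45 kHz, 21.25 kHz, 26.3 kHz, 37.1 kHz, 42.15 kHz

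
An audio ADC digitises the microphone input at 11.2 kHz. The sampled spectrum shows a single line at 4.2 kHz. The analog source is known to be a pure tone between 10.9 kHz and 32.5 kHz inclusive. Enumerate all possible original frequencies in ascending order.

Frequencies that alias to 4.2 kHz are k·fs ± 4.2 kHz for integer k ≥ 0.
k=0: 4.2 kHz.
k=1: 7 kHz, 15.4 kHz.
k=2: 18.2 kHz, 26.6 kHz.
k=3: 29.4 kHz, 37.8 kHz.
k=4: 40.6 kHz, 49 kHz.
Within [10.9 kHz, 32.5 kHz]: 15.4 kHz, 18.2 kHz, 26.6 kHz, 29.4 kHz.

15.4 kHz, 18.2 kHz, 26.6 kHz, 29.4 kHz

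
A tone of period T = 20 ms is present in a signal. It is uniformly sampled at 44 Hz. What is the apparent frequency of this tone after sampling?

6 Hz

T = 20 ms → f = 1/T = 50 Hz.
50 Hz mod fs = 6 Hz.
6 Hz ≤ fs/2 = 22 Hz, appears at 6 Hz.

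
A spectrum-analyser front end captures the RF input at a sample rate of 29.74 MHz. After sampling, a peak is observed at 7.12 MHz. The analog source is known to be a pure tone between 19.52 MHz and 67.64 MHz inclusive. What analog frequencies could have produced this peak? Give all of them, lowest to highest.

Frequencies that alias to 7.12 MHz are k·fs ± 7.12 MHz for integer k ≥ 0.
k=0: 7.12 MHz.
k=1: 22.62 MHz, 36.86 MHz.
k=2: 52.36 MHz, 66.6 MHz.
k=3: 82.1 MHz, 96.34 MHz.
Within [19.52 MHz, 67.64 MHz]: 22.62 MHz, 36.86 MHz, 52.36 MHz, 66.6 MHz.

22.62 MHz, 36.86 MHz, 52.36 MHz, 66.6 MHz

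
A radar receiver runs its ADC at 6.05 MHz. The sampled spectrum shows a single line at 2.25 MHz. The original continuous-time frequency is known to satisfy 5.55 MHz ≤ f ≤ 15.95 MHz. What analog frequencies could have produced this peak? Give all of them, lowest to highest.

8.3 MHz, 9.85 MHz, 14.35 MHz, 15.9 MHz

Frequencies that alias to 2.25 MHz are k·fs ± 2.25 MHz for integer k ≥ 0.
k=0: 2.25 MHz.
k=1: 3.8 MHz, 8.3 MHz.
k=2: 9.85 MHz, 14.35 MHz.
k=3: 15.9 MHz, 20.4 MHz.
k=4: 21.95 MHz, 26.45 MHz.
Within [5.55 MHz, 15.95 MHz]: 8.3 MHz, 9.85 MHz, 14.35 MHz, 15.9 MHz.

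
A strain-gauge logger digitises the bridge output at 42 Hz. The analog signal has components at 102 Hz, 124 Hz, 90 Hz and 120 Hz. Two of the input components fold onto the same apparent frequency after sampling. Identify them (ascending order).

90 Hz, 120 Hz

fs/2 = 21 Hz.
102 Hz mod fs = 18 Hz.
18 Hz ≤ fs/2 = 21 Hz, appears at 18 Hz.
124 Hz mod fs = 40 Hz.
40 Hz > fs/2 = 21 Hz, folds to fs − 40 Hz = 2 Hz.
90 Hz mod fs = 6 Hz.
6 Hz ≤ fs/2 = 21 Hz, appears at 6 Hz.
120 Hz mod fs = 36 Hz.
36 Hz > fs/2 = 21 Hz, folds to fs − 36 Hz = 6 Hz.
90 Hz and 120 Hz both map to 6 Hz.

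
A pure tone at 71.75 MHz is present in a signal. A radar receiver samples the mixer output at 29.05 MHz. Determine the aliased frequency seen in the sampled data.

13.65 MHz

71.75 MHz mod fs = 13.65 MHz.
13.65 MHz ≤ fs/2 = 14.525 MHz, appears at 13.65 MHz.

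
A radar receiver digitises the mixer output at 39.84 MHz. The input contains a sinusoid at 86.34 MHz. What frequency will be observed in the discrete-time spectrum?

6.66 MHz

86.34 MHz mod fs = 6.66 MHz.
6.66 MHz ≤ fs/2 = 19.92 MHz, appears at 6.66 MHz.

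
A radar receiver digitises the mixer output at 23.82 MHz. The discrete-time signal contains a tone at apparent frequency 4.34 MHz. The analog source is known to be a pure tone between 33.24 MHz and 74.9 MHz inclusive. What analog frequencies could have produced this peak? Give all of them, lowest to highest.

Frequencies that alias to 4.34 MHz are k·fs ± 4.34 MHz for integer k ≥ 0.
k=0: 4.34 MHz.
k=1: 19.48 MHz, 28.16 MHz.
k=2: 43.3 MHz, 51.98 MHz.
k=3: 67.12 MHz, 75.8 MHz.
k=4: 90.94 MHz, 99.62 MHz.
Within [33.24 MHz, 74.9 MHz]: 43.3 MHz, 51.98 MHz, 67.12 MHz.

43.3 MHz, 51.98 MHz, 67.12 MHz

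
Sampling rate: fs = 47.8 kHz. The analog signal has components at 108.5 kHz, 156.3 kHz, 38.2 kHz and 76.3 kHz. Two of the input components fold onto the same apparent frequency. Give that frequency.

12.9 kHz

fs/2 = 23.9 kHz.
108.5 kHz mod fs = 12.9 kHz.
12.9 kHz ≤ fs/2 = 23.9 kHz, appears at 12.9 kHz.
156.3 kHz mod fs = 12.9 kHz.
12.9 kHz ≤ fs/2 = 23.9 kHz, appears at 12.9 kHz.
38.2 kHz > fs/2 = 23.9 kHz, folds to fs − 38.2 kHz = 9.6 kHz.
76.3 kHz mod fs = 28.5 kHz.
28.5 kHz > fs/2 = 23.9 kHz, folds to fs − 28.5 kHz = 19.3 kHz.
108.5 kHz and 156.3 kHz both map to 12.9 kHz.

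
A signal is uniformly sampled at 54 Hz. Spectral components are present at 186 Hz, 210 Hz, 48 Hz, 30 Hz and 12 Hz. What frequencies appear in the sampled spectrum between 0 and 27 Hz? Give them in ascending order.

fs/2 = 27 Hz.
186 Hz mod fs = 24 Hz.
24 Hz ≤ fs/2 = 27 Hz, appears at 24 Hz.
210 Hz mod fs = 48 Hz.
48 Hz > fs/2 = 27 Hz, folds to fs − 48 Hz = 6 Hz.
48 Hz > fs/2 = 27 Hz, folds to fs − 48 Hz = 6 Hz.
30 Hz > fs/2 = 27 Hz, folds to fs − 30 Hz = 24 Hz.
12 Hz ≤ fs/2 = 27 Hz, passes unchanged.
Distinct values: {6 Hz, 12 Hz, 24 Hz}.

6 Hz, 12 Hz, 24 Hz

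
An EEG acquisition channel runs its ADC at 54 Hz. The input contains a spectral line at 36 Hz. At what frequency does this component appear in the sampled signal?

18 Hz

36 Hz > fs/2 = 27 Hz, folds to fs − 36 Hz = 18 Hz.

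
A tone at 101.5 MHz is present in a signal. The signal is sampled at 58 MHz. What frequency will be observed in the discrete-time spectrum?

14.5 MHz

101.5 MHz mod fs = 43.5 MHz.
43.5 MHz > fs/2 = 29 MHz, folds to fs − 43.5 MHz = 14.5 MHz.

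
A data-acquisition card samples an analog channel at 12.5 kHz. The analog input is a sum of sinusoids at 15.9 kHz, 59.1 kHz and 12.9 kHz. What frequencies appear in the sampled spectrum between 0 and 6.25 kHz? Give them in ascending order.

fs/2 = 6.25 kHz.
15.9 kHz mod fs = 3.4 kHz.
3.4 kHz ≤ fs/2 = 6.25 kHz, appears at 3.4 kHz.
59.1 kHz mod fs = 9.1 kHz.
9.1 kHz > fs/2 = 6.25 kHz, folds to fs − 9.1 kHz = 3.4 kHz.
12.9 kHz mod fs = 0.4 kHz.
0.4 kHz ≤ fs/2 = 6.25 kHz, appears at 0.4 kHz.
Distinct values: {0.4 kHz, 3.4 kHz}.

0.4 kHz, 3.4 kHz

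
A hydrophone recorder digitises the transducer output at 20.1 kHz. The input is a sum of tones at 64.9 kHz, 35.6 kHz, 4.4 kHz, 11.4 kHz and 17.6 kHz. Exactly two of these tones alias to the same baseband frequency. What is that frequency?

4.6 kHz

fs/2 = 10.05 kHz.
64.9 kHz mod fs = 4.6 kHz.
4.6 kHz ≤ fs/2 = 10.05 kHz, appears at 4.6 kHz.
35.6 kHz mod fs = 15.5 kHz.
15.5 kHz > fs/2 = 10.05 kHz, folds to fs − 15.5 kHz = 4.6 kHz.
4.4 kHz ≤ fs/2 = 10.05 kHz, passes unchanged.
11.4 kHz > fs/2 = 10.05 kHz, folds to fs − 11.4 kHz = 8.7 kHz.
17.6 kHz > fs/2 = 10.05 kHz, folds to fs − 17.6 kHz = 2.5 kHz.
35.6 kHz and 64.9 kHz both map to 4.6 kHz.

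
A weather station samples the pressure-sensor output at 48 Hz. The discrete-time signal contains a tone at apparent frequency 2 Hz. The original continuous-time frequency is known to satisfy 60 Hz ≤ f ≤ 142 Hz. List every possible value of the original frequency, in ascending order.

94 Hz, 98 Hz, 142 Hz

Frequencies that alias to 2 Hz are k·fs ± 2 Hz for integer k ≥ 0.
k=0: 2 Hz.
k=1: 46 Hz, 50 Hz.
k=2: 94 Hz, 98 Hz.
k=3: 142 Hz, 146 Hz.
k=4: 190 Hz, 194 Hz.
Within [60 Hz, 142 Hz]: 94 Hz, 98 Hz, 142 Hz.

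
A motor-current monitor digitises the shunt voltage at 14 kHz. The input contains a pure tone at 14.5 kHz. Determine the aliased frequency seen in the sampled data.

14.5 kHz mod fs = 0.5 kHz.
0.5 kHz ≤ fs/2 = 7 kHz, appears at 0.5 kHz.

0.5 kHz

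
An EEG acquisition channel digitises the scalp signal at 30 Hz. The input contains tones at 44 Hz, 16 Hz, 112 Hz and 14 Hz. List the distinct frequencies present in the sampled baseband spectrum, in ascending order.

8 Hz, 14 Hz

fs/2 = 15 Hz.
44 Hz mod fs = 14 Hz.
14 Hz ≤ fs/2 = 15 Hz, appears at 14 Hz.
16 Hz > fs/2 = 15 Hz, folds to fs − 16 Hz = 14 Hz.
112 Hz mod fs = 22 Hz.
22 Hz > fs/2 = 15 Hz, folds to fs − 22 Hz = 8 Hz.
14 Hz ≤ fs/2 = 15 Hz, passes unchanged.
Distinct values: {8 Hz, 14 Hz}.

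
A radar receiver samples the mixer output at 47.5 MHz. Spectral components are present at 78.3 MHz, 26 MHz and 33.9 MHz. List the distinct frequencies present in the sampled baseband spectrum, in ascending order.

fs/2 = 23.75 MHz.
78.3 MHz mod fs = 30.8 MHz.
30.8 MHz > fs/2 = 23.75 MHz, folds to fs − 30.8 MHz = 16.7 MHz.
26 MHz > fs/2 = 23.75 MHz, folds to fs − 26 MHz = 21.5 MHz.
33.9 MHz > fs/2 = 23.75 MHz, folds to fs − 33.9 MHz = 13.6 MHz.
Distinct values: {13.6 MHz, 16.7 MHz, 21.5 MHz}.

13.6 MHz, 16.7 MHz, 21.5 MHz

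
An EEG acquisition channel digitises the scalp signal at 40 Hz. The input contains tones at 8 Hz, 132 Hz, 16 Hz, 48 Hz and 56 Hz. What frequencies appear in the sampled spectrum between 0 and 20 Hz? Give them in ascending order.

fs/2 = 20 Hz.
8 Hz ≤ fs/2 = 20 Hz, passes unchanged.
132 Hz mod fs = 12 Hz.
12 Hz ≤ fs/2 = 20 Hz, appears at 12 Hz.
16 Hz ≤ fs/2 = 20 Hz, passes unchanged.
48 Hz mod fs = 8 Hz.
8 Hz ≤ fs/2 = 20 Hz, appears at 8 Hz.
56 Hz mod fs = 16 Hz.
16 Hz ≤ fs/2 = 20 Hz, appears at 16 Hz.
Distinct values: {8 Hz, 12 Hz, 16 Hz}.

8 Hz, 12 Hz, 16 Hz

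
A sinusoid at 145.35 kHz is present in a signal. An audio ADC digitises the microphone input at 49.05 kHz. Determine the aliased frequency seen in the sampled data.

1.8 kHz

145.35 kHz mod fs = 47.25 kHz.
47.25 kHz > fs/2 = 24.525 kHz, folds to fs − 47.25 kHz = 1.8 kHz.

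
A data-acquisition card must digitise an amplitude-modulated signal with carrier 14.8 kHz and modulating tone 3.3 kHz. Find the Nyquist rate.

36.2 kHz

AM sidebands sit at fc ± fm = 11.5 kHz and 18.1 kHz.
Highest-frequency component: 18.1 kHz.
Nyquist rate = 2 × 18.1 kHz = 36.2 kHz.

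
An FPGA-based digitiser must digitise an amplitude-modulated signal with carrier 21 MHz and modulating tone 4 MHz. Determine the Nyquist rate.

50 MHz

AM sidebands sit at fc ± fm = 17 MHz and 25 MHz.
Highest-frequency component: 25 MHz.
Nyquist rate = 2 × 25 MHz = 50 MHz.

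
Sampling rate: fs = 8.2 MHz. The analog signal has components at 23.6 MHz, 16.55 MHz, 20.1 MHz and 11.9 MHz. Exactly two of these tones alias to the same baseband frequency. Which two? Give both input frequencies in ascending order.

fs/2 = 4.1 MHz.
23.6 MHz mod fs = 7.2 MHz.
7.2 MHz > fs/2 = 4.1 MHz, folds to fs − 7.2 MHz = 1 MHz.
16.55 MHz mod fs = 0.15 MHz.
0.15 MHz ≤ fs/2 = 4.1 MHz, appears at 0.15 MHz.
20.1 MHz mod fs = 3.7 MHz.
3.7 MHz ≤ fs/2 = 4.1 MHz, appears at 3.7 MHz.
11.9 MHz mod fs = 3.7 MHz.
3.7 MHz ≤ fs/2 = 4.1 MHz, appears at 3.7 MHz.
11.9 MHz and 20.1 MHz both map to 3.7 MHz.

11.9 MHz, 20.1 MHz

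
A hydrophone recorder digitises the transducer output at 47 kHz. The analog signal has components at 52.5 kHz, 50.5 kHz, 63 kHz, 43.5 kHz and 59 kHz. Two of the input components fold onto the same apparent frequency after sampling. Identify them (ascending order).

fs/2 = 23.5 kHz.
52.5 kHz mod fs = 5.5 kHz.
5.5 kHz ≤ fs/2 = 23.5 kHz, appears at 5.5 kHz.
50.5 kHz mod fs = 3.5 kHz.
3.5 kHz ≤ fs/2 = 23.5 kHz, appears at 3.5 kHz.
63 kHz mod fs = 16 kHz.
16 kHz ≤ fs/2 = 23.5 kHz, appears at 16 kHz.
43.5 kHz > fs/2 = 23.5 kHz, folds to fs − 43.5 kHz = 3.5 kHz.
59 kHz mod fs = 12 kHz.
12 kHz ≤ fs/2 = 23.5 kHz, appears at 12 kHz.
43.5 kHz and 50.5 kHz both map to 3.5 kHz.

43.5 kHz, 50.5 kHz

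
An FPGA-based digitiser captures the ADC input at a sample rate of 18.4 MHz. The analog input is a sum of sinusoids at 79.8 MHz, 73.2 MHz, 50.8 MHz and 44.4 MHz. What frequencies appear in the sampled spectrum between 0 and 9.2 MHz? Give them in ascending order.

fs/2 = 9.2 MHz.
79.8 MHz mod fs = 6.2 MHz.
6.2 MHz ≤ fs/2 = 9.2 MHz, appears at 6.2 MHz.
73.2 MHz mod fs = 18 MHz.
18 MHz > fs/2 = 9.2 MHz, folds to fs − 18 MHz = 0.4 MHz.
50.8 MHz mod fs = 14 MHz.
14 MHz > fs/2 = 9.2 MHz, folds to fs − 14 MHz = 4.4 MHz.
44.4 MHz mod fs = 7.6 MHz.
7.6 MHz ≤ fs/2 = 9.2 MHz, appears at 7.6 MHz.
Distinct values: {0.4 MHz, 4.4 MHz, 6.2 MHz, 7.6 MHz}.

0.4 MHz, 4.4 MHz, 6.2 MHz, 7.6 MHz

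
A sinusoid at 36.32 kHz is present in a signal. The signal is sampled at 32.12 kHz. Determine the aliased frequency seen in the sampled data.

4.2 kHz

36.32 kHz mod fs = 4.2 kHz.
4.2 kHz ≤ fs/2 = 16.06 kHz, appears at 4.2 kHz.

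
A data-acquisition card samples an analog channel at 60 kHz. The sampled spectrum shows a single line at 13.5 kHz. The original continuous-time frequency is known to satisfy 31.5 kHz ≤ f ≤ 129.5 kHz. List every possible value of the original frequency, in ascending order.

46.5 kHz, 73.5 kHz, 106.5 kHz

Frequencies that alias to 13.5 kHz are k·fs ± 13.5 kHz for integer k ≥ 0.
k=0: 13.5 kHz.
k=1: 46.5 kHz, 73.5 kHz.
k=2: 106.5 kHz, 133.5 kHz.
k=3: 166.5 kHz, 193.5 kHz.
Within [31.5 kHz, 129.5 kHz]: 46.5 kHz, 73.5 kHz, 106.5 kHz.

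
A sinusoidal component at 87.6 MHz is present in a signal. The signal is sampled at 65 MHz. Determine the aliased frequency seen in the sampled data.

87.6 MHz mod fs = 22.6 MHz.
22.6 MHz ≤ fs/2 = 32.5 MHz, appears at 22.6 MHz.

22.6 MHz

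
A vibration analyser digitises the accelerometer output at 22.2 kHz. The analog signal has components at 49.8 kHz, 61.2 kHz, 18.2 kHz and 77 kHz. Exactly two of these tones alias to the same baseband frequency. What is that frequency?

5.4 kHz

fs/2 = 11.1 kHz.
49.8 kHz mod fs = 5.4 kHz.
5.4 kHz ≤ fs/2 = 11.1 kHz, appears at 5.4 kHz.
61.2 kHz mod fs = 16.8 kHz.
16.8 kHz > fs/2 = 11.1 kHz, folds to fs − 16.8 kHz = 5.4 kHz.
18.2 kHz > fs/2 = 11.1 kHz, folds to fs − 18.2 kHz = 4 kHz.
77 kHz mod fs = 10.4 kHz.
10.4 kHz ≤ fs/2 = 11.1 kHz, appears at 10.4 kHz.
49.8 kHz and 61.2 kHz both map to 5.4 kHz.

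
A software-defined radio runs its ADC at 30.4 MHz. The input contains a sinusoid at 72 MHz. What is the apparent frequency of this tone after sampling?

72 MHz mod fs = 11.2 MHz.
11.2 MHz ≤ fs/2 = 15.2 MHz, appears at 11.2 MHz.

11.2 MHz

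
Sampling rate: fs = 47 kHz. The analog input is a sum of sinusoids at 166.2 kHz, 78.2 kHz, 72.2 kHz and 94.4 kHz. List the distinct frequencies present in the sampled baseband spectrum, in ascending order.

fs/2 = 23.5 kHz.
166.2 kHz mod fs = 25.2 kHz.
25.2 kHz > fs/2 = 23.5 kHz, folds to fs − 25.2 kHz = 21.8 kHz.
78.2 kHz mod fs = 31.2 kHz.
31.2 kHz > fs/2 = 23.5 kHz, folds to fs − 31.2 kHz = 15.8 kHz.
72.2 kHz mod fs = 25.2 kHz.
25.2 kHz > fs/2 = 23.5 kHz, folds to fs − 25.2 kHz = 21.8 kHz.
94.4 kHz mod fs = 0.4 kHz.
0.4 kHz ≤ fs/2 = 23.5 kHz, appears at 0.4 kHz.
Distinct values: {0.4 kHz, 15.8 kHz, 21.8 kHz}.

0.4 kHz, 15.8 kHz, 21.8 kHz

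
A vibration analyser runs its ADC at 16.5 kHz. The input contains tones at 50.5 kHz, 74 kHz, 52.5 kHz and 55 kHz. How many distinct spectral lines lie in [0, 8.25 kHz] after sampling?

4

fs/2 = 8.25 kHz.
50.5 kHz mod fs = 1 kHz.
1 kHz ≤ fs/2 = 8.25 kHz, appears at 1 kHz.
74 kHz mod fs = 8 kHz.
8 kHz ≤ fs/2 = 8.25 kHz, appears at 8 kHz.
52.5 kHz mod fs = 3 kHz.
3 kHz ≤ fs/2 = 8.25 kHz, appears at 3 kHz.
55 kHz mod fs = 5.5 kHz.
5.5 kHz ≤ fs/2 = 8.25 kHz, appears at 5.5 kHz.
Distinct values: {1 kHz, 3 kHz, 5.5 kHz, 8 kHz} → 4.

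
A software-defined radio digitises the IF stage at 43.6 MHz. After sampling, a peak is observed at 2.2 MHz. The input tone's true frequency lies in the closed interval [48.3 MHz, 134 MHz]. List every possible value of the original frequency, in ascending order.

85 MHz, 89.4 MHz, 128.6 MHz, 133 MHz

Frequencies that alias to 2.2 MHz are k·fs ± 2.2 MHz for integer k ≥ 0.
k=0: 2.2 MHz.
k=1: 41.4 MHz, 45.8 MHz.
k=2: 85 MHz, 89.4 MHz.
k=3: 128.6 MHz, 133 MHz.
k=4: 172.2 MHz, 176.6 MHz.
Within [48.3 MHz, 134 MHz]: 85 MHz, 89.4 MHz, 128.6 MHz, 133 MHz.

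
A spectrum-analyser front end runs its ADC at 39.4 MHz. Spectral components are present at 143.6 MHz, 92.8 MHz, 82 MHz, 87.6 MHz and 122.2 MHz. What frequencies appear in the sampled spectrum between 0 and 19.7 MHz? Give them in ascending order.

3.2 MHz, 4 MHz, 8.8 MHz, 14 MHz

fs/2 = 19.7 MHz.
143.6 MHz mod fs = 25.4 MHz.
25.4 MHz > fs/2 = 19.7 MHz, folds to fs − 25.4 MHz = 14 MHz.
92.8 MHz mod fs = 14 MHz.
14 MHz ≤ fs/2 = 19.7 MHz, appears at 14 MHz.
82 MHz mod fs = 3.2 MHz.
3.2 MHz ≤ fs/2 = 19.7 MHz, appears at 3.2 MHz.
87.6 MHz mod fs = 8.8 MHz.
8.8 MHz ≤ fs/2 = 19.7 MHz, appears at 8.8 MHz.
122.2 MHz mod fs = 4 MHz.
4 MHz ≤ fs/2 = 19.7 MHz, appears at 4 MHz.
Distinct values: {3.2 MHz, 4 MHz, 8.8 MHz, 14 MHz}.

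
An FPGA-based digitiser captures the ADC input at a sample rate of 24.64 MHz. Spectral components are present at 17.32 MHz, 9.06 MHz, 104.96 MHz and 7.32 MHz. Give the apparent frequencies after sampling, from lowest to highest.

6.4 MHz, 7.32 MHz, 9.06 MHz

fs/2 = 12.32 MHz.
17.32 MHz > fs/2 = 12.32 MHz, folds to fs − 17.32 MHz = 7.32 MHz.
9.06 MHz ≤ fs/2 = 12.32 MHz, passes unchanged.
104.96 MHz mod fs = 6.4 MHz.
6.4 MHz ≤ fs/2 = 12.32 MHz, appears at 6.4 MHz.
7.32 MHz ≤ fs/2 = 12.32 MHz, passes unchanged.
Distinct values: {6.4 MHz, 7.32 MHz, 9.06 MHz}.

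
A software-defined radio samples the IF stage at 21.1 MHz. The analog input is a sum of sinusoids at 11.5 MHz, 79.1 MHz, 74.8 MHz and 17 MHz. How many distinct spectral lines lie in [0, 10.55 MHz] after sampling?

3

fs/2 = 10.55 MHz.
11.5 MHz > fs/2 = 10.55 MHz, folds to fs − 11.5 MHz = 9.6 MHz.
79.1 MHz mod fs = 15.8 MHz.
15.8 MHz > fs/2 = 10.55 MHz, folds to fs − 15.8 MHz = 5.3 MHz.
74.8 MHz mod fs = 11.5 MHz.
11.5 MHz > fs/2 = 10.55 MHz, folds to fs − 11.5 MHz = 9.6 MHz.
17 MHz > fs/2 = 10.55 MHz, folds to fs − 17 MHz = 4.1 MHz.
Distinct values: {4.1 MHz, 5.3 MHz, 9.6 MHz} → 3.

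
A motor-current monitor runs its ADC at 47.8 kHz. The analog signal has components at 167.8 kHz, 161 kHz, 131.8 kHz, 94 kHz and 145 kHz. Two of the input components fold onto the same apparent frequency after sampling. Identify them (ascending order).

fs/2 = 23.9 kHz.
167.8 kHz mod fs = 24.4 kHz.
24.4 kHz > fs/2 = 23.9 kHz, folds to fs − 24.4 kHz = 23.4 kHz.
161 kHz mod fs = 17.6 kHz.
17.6 kHz ≤ fs/2 = 23.9 kHz, appears at 17.6 kHz.
131.8 kHz mod fs = 36.2 kHz.
36.2 kHz > fs/2 = 23.9 kHz, folds to fs − 36.2 kHz = 11.6 kHz.
94 kHz mod fs = 46.2 kHz.
46.2 kHz > fs/2 = 23.9 kHz, folds to fs − 46.2 kHz = 1.6 kHz.
145 kHz mod fs = 1.6 kHz.
1.6 kHz ≤ fs/2 = 23.9 kHz, appears at 1.6 kHz.
94 kHz and 145 kHz both map to 1.6 kHz.

94 kHz, 145 kHz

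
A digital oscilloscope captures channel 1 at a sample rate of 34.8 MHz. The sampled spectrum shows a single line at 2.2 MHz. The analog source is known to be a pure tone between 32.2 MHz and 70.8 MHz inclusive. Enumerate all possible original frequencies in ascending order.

32.6 MHz, 37 MHz, 67.4 MHz

Frequencies that alias to 2.2 MHz are k·fs ± 2.2 MHz for integer k ≥ 0.
k=0: 2.2 MHz.
k=1: 32.6 MHz, 37 MHz.
k=2: 67.4 MHz, 71.8 MHz.
k=3: 102.2 MHz, 106.6 MHz.
Within [32.2 MHz, 70.8 MHz]: 32.6 MHz, 37 MHz, 67.4 MHz.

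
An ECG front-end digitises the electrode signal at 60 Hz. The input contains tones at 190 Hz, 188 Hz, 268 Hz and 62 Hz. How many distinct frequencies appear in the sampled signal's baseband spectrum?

fs/2 = 30 Hz.
190 Hz mod fs = 10 Hz.
10 Hz ≤ fs/2 = 30 Hz, appears at 10 Hz.
188 Hz mod fs = 8 Hz.
8 Hz ≤ fs/2 = 30 Hz, appears at 8 Hz.
268 Hz mod fs = 28 Hz.
28 Hz ≤ fs/2 = 30 Hz, appears at 28 Hz.
62 Hz mod fs = 2 Hz.
2 Hz ≤ fs/2 = 30 Hz, appears at 2 Hz.
Distinct values: {2 Hz, 8 Hz, 10 Hz, 28 Hz} → 4.

4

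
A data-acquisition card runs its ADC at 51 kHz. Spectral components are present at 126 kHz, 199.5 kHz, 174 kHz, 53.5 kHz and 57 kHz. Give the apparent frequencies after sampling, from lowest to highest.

2.5 kHz, 4.5 kHz, 6 kHz, 21 kHz, 24 kHz

fs/2 = 25.5 kHz.
126 kHz mod fs = 24 kHz.
24 kHz ≤ fs/2 = 25.5 kHz, appears at 24 kHz.
199.5 kHz mod fs = 46.5 kHz.
46.5 kHz > fs/2 = 25.5 kHz, folds to fs − 46.5 kHz = 4.5 kHz.
174 kHz mod fs = 21 kHz.
21 kHz ≤ fs/2 = 25.5 kHz, appears at 21 kHz.
53.5 kHz mod fs = 2.5 kHz.
2.5 kHz ≤ fs/2 = 25.5 kHz, appears at 2.5 kHz.
57 kHz mod fs = 6 kHz.
6 kHz ≤ fs/2 = 25.5 kHz, appears at 6 kHz.
Distinct values: {2.5 kHz, 4.5 kHz, 6 kHz, 21 kHz, 24 kHz}.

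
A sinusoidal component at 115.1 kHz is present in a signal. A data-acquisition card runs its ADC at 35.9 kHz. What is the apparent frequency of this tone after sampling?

115.1 kHz mod fs = 7.4 kHz.
7.4 kHz ≤ fs/2 = 17.95 kHz, appears at 7.4 kHz.

7.4 kHz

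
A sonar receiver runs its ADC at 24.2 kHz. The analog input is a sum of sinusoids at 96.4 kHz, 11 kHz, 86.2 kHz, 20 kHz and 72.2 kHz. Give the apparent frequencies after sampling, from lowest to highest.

0.4 kHz, 4.2 kHz, 10.6 kHz, 11 kHz

fs/2 = 12.1 kHz.
96.4 kHz mod fs = 23.8 kHz.
23.8 kHz > fs/2 = 12.1 kHz, folds to fs − 23.8 kHz = 0.4 kHz.
11 kHz ≤ fs/2 = 12.1 kHz, passes unchanged.
86.2 kHz mod fs = 13.6 kHz.
13.6 kHz > fs/2 = 12.1 kHz, folds to fs − 13.6 kHz = 10.6 kHz.
20 kHz > fs/2 = 12.1 kHz, folds to fs − 20 kHz = 4.2 kHz.
72.2 kHz mod fs = 23.8 kHz.
23.8 kHz > fs/2 = 12.1 kHz, folds to fs − 23.8 kHz = 0.4 kHz.
Distinct values: {0.4 kHz, 4.2 kHz, 10.6 kHz, 11 kHz}.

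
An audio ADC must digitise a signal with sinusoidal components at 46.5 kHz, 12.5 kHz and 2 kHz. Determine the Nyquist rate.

93 kHz

Highest-frequency component: 46.5 kHz.
Nyquist rate = 2 × 46.5 kHz = 93 kHz.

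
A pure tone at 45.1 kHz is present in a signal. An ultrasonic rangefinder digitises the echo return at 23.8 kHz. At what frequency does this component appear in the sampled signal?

45.1 kHz mod fs = 21.3 kHz.
21.3 kHz > fs/2 = 11.9 kHz, folds to fs − 21.3 kHz = 2.5 kHz.

2.5 kHz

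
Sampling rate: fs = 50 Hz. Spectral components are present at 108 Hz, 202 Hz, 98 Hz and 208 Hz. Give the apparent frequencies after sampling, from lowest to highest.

fs/2 = 25 Hz.
108 Hz mod fs = 8 Hz.
8 Hz ≤ fs/2 = 25 Hz, appears at 8 Hz.
202 Hz mod fs = 2 Hz.
2 Hz ≤ fs/2 = 25 Hz, appears at 2 Hz.
98 Hz mod fs = 48 Hz.
48 Hz > fs/2 = 25 Hz, folds to fs − 48 Hz = 2 Hz.
208 Hz mod fs = 8 Hz.
8 Hz ≤ fs/2 = 25 Hz, appears at 8 Hz.
Distinct values: {2 Hz, 8 Hz}.

2 Hz, 8 Hz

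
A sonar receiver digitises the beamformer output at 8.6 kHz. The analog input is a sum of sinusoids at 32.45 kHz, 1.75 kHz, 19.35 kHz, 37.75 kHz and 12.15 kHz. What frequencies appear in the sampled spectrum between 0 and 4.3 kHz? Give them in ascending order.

1.75 kHz, 1.95 kHz, 2.15 kHz, 3.35 kHz, 3.55 kHz

fs/2 = 4.3 kHz.
32.45 kHz mod fs = 6.65 kHz.
6.65 kHz > fs/2 = 4.3 kHz, folds to fs − 6.65 kHz = 1.95 kHz.
1.75 kHz ≤ fs/2 = 4.3 kHz, passes unchanged.
19.35 kHz mod fs = 2.15 kHz.
2.15 kHz ≤ fs/2 = 4.3 kHz, appears at 2.15 kHz.
37.75 kHz mod fs = 3.35 kHz.
3.35 kHz ≤ fs/2 = 4.3 kHz, appears at 3.35 kHz.
12.15 kHz mod fs = 3.55 kHz.
3.55 kHz ≤ fs/2 = 4.3 kHz, appears at 3.55 kHz.
Distinct values: {1.75 kHz, 1.95 kHz, 2.15 kHz, 3.35 kHz, 3.55 kHz}.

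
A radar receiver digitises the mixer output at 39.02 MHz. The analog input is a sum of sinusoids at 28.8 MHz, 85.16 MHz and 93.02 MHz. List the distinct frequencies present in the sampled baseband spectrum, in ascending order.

fs/2 = 19.51 MHz.
28.8 MHz > fs/2 = 19.51 MHz, folds to fs − 28.8 MHz = 10.22 MHz.
85.16 MHz mod fs = 7.12 MHz.
7.12 MHz ≤ fs/2 = 19.51 MHz, appears at 7.12 MHz.
93.02 MHz mod fs = 14.98 MHz.
14.98 MHz ≤ fs/2 = 19.51 MHz, appears at 14.98 MHz.
Distinct values: {7.12 MHz, 10.22 MHz, 14.98 MHz}.

7.12 MHz, 10.22 MHz, 14.98 MHz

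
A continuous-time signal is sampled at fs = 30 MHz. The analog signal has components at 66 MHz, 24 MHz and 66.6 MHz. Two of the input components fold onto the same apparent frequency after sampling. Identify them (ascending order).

fs/2 = 15 MHz.
66 MHz mod fs = 6 MHz.
6 MHz ≤ fs/2 = 15 MHz, appears at 6 MHz.
24 MHz > fs/2 = 15 MHz, folds to fs − 24 MHz = 6 MHz.
66.6 MHz mod fs = 6.6 MHz.
6.6 MHz ≤ fs/2 = 15 MHz, appears at 6.6 MHz.
24 MHz and 66 MHz both map to 6 MHz.

24 MHz, 66 MHz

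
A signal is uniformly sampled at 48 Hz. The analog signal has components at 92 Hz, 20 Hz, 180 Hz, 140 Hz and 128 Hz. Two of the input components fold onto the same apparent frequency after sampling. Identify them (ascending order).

92 Hz, 140 Hz

fs/2 = 24 Hz.
92 Hz mod fs = 44 Hz.
44 Hz > fs/2 = 24 Hz, folds to fs − 44 Hz = 4 Hz.
20 Hz ≤ fs/2 = 24 Hz, passes unchanged.
180 Hz mod fs = 36 Hz.
36 Hz > fs/2 = 24 Hz, folds to fs − 36 Hz = 12 Hz.
140 Hz mod fs = 44 Hz.
44 Hz > fs/2 = 24 Hz, folds to fs − 44 Hz = 4 Hz.
128 Hz mod fs = 32 Hz.
32 Hz > fs/2 = 24 Hz, folds to fs − 32 Hz = 16 Hz.
92 Hz and 140 Hz both map to 4 Hz.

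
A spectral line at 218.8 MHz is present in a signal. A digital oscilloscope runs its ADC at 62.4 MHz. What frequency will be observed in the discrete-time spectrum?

218.8 MHz mod fs = 31.6 MHz.
31.6 MHz > fs/2 = 31.2 MHz, folds to fs − 31.6 MHz = 30.8 MHz.

30.8 MHz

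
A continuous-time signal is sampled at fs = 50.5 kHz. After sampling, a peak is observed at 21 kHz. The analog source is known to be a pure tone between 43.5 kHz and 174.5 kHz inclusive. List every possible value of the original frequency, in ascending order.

71.5 kHz, 80 kHz, 122 kHz, 130.5 kHz, 172.5 kHz

Frequencies that alias to 21 kHz are k·fs ± 21 kHz for integer k ≥ 0.
k=0: 21 kHz.
k=1: 29.5 kHz, 71.5 kHz.
k=2: 80 kHz, 122 kHz.
k=3: 130.5 kHz, 172.5 kHz.
k=4: 181 kHz, 223 kHz.
Within [43.5 kHz, 174.5 kHz]: 71.5 kHz, 80 kHz, 122 kHz, 130.5 kHz, 172.5 kHz.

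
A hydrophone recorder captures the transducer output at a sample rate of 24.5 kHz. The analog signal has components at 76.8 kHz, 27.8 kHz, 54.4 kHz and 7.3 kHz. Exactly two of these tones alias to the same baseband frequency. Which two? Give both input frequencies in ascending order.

27.8 kHz, 76.8 kHz

fs/2 = 12.25 kHz.
76.8 kHz mod fs = 3.3 kHz.
3.3 kHz ≤ fs/2 = 12.25 kHz, appears at 3.3 kHz.
27.8 kHz mod fs = 3.3 kHz.
3.3 kHz ≤ fs/2 = 12.25 kHz, appears at 3.3 kHz.
54.4 kHz mod fs = 5.4 kHz.
5.4 kHz ≤ fs/2 = 12.25 kHz, appears at 5.4 kHz.
7.3 kHz ≤ fs/2 = 12.25 kHz, passes unchanged.
27.8 kHz and 76.8 kHz both map to 3.3 kHz.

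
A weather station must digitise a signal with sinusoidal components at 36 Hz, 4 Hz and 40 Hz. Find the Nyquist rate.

80 Hz

Highest-frequency component: 40 Hz.
Nyquist rate = 2 × 40 Hz = 80 Hz.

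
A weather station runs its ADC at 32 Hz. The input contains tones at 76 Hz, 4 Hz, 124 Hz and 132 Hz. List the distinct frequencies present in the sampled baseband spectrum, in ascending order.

4 Hz, 12 Hz

fs/2 = 16 Hz.
76 Hz mod fs = 12 Hz.
12 Hz ≤ fs/2 = 16 Hz, appears at 12 Hz.
4 Hz ≤ fs/2 = 16 Hz, passes unchanged.
124 Hz mod fs = 28 Hz.
28 Hz > fs/2 = 16 Hz, folds to fs − 28 Hz = 4 Hz.
132 Hz mod fs = 4 Hz.
4 Hz ≤ fs/2 = 16 Hz, appears at 4 Hz.
Distinct values: {4 Hz, 12 Hz}.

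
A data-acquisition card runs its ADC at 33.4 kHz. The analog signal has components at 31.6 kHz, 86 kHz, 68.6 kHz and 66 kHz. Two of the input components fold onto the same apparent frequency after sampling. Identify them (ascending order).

fs/2 = 16.7 kHz.
31.6 kHz > fs/2 = 16.7 kHz, folds to fs − 31.6 kHz = 1.8 kHz.
86 kHz mod fs = 19.2 kHz.
19.2 kHz > fs/2 = 16.7 kHz, folds to fs − 19.2 kHz = 14.2 kHz.
68.6 kHz mod fs = 1.8 kHz.
1.8 kHz ≤ fs/2 = 16.7 kHz, appears at 1.8 kHz.
66 kHz mod fs = 32.6 kHz.
32.6 kHz > fs/2 = 16.7 kHz, folds to fs − 32.6 kHz = 0.8 kHz.
31.6 kHz and 68.6 kHz both map to 1.8 kHz.

31.6 kHz, 68.6 kHz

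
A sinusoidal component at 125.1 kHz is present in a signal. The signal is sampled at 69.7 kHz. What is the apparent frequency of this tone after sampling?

125.1 kHz mod fs = 55.4 kHz.
55.4 kHz > fs/2 = 34.85 kHz, folds to fs − 55.4 kHz = 14.3 kHz.

14.3 kHz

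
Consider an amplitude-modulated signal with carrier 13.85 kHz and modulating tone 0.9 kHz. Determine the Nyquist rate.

AM sidebands sit at fc ± fm = 12.95 kHz and 14.75 kHz.
Highest-frequency component: 14.75 kHz.
Nyquist rate = 2 × 14.75 kHz = 29.5 kHz.

29.5 kHz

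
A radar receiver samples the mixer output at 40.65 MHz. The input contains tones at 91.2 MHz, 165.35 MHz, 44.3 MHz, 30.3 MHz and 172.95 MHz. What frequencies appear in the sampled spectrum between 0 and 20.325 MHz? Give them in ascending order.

fs/2 = 20.325 MHz.
91.2 MHz mod fs = 9.9 MHz.
9.9 MHz ≤ fs/2 = 20.325 MHz, appears at 9.9 MHz.
165.35 MHz mod fs = 2.75 MHz.
2.75 MHz ≤ fs/2 = 20.325 MHz, appears at 2.75 MHz.
44.3 MHz mod fs = 3.65 MHz.
3.65 MHz ≤ fs/2 = 20.325 MHz, appears at 3.65 MHz.
30.3 MHz > fs/2 = 20.325 MHz, folds to fs − 30.3 MHz = 10.35 MHz.
172.95 MHz mod fs = 10.35 MHz.
10.35 MHz ≤ fs/2 = 20.325 MHz, appears at 10.35 MHz.
Distinct values: {2.75 MHz, 3.65 MHz, 9.9 MHz, 10.35 MHz}.

2.75 MHz, 3.65 MHz, 9.9 MHz, 10.35 MHz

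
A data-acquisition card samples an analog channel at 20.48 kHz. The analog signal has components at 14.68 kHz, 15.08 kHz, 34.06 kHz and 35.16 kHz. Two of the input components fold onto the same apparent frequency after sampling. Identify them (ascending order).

14.68 kHz, 35.16 kHz

fs/2 = 10.24 kHz.
14.68 kHz > fs/2 = 10.24 kHz, folds to fs − 14.68 kHz = 5.8 kHz.
15.08 kHz > fs/2 = 10.24 kHz, folds to fs − 15.08 kHz = 5.4 kHz.
34.06 kHz mod fs = 13.58 kHz.
13.58 kHz > fs/2 = 10.24 kHz, folds to fs − 13.58 kHz = 6.9 kHz.
35.16 kHz mod fs = 14.68 kHz.
14.68 kHz > fs/2 = 10.24 kHz, folds to fs − 14.68 kHz = 5.8 kHz.
14.68 kHz and 35.16 kHz both map to 5.8 kHz.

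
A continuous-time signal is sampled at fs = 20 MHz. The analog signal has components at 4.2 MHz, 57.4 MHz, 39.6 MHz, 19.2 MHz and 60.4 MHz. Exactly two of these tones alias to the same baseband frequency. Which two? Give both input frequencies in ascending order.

fs/2 = 10 MHz.
4.2 MHz ≤ fs/2 = 10 MHz, passes unchanged.
57.4 MHz mod fs = 17.4 MHz.
17.4 MHz > fs/2 = 10 MHz, folds to fs − 17.4 MHz = 2.6 MHz.
39.6 MHz mod fs = 19.6 MHz.
19.6 MHz > fs/2 = 10 MHz, folds to fs − 19.6 MHz = 0.4 MHz.
19.2 MHz > fs/2 = 10 MHz, folds to fs − 19.2 MHz = 0.8 MHz.
60.4 MHz mod fs = 0.4 MHz.
0.4 MHz ≤ fs/2 = 10 MHz, appears at 0.4 MHz.
39.6 MHz and 60.4 MHz both map to 0.4 MHz.

39.6 MHz, 60.4 MHz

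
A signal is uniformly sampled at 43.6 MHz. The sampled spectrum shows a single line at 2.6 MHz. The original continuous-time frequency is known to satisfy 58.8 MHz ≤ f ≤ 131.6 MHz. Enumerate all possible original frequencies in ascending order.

Frequencies that alias to 2.6 MHz are k·fs ± 2.6 MHz for integer k ≥ 0.
k=0: 2.6 MHz.
k=1: 41 MHz, 46.2 MHz.
k=2: 84.6 MHz, 89.8 MHz.
k=3: 128.2 MHz, 133.4 MHz.
k=4: 171.8 MHz, 177 MHz.
Within [58.8 MHz, 131.6 MHz]: 84.6 MHz, 89.8 MHz, 128.2 MHz.

84.6 MHz, 89.8 MHz, 128.2 MHz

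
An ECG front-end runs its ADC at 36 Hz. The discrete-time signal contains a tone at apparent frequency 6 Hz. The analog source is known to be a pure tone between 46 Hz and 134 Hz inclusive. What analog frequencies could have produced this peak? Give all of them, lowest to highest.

66 Hz, 78 Hz, 102 Hz, 114 Hz

Frequencies that alias to 6 Hz are k·fs ± 6 Hz for integer k ≥ 0.
k=0: 6 Hz.
k=1: 30 Hz, 42 Hz.
k=2: 66 Hz, 78 Hz.
k=3: 102 Hz, 114 Hz.
k=4: 138 Hz, 150 Hz.
Within [46 Hz, 134 Hz]: 66 Hz, 78 Hz, 102 Hz, 114 Hz.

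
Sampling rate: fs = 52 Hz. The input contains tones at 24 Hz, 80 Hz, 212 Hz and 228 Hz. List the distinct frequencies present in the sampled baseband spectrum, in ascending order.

4 Hz, 20 Hz, 24 Hz

fs/2 = 26 Hz.
24 Hz ≤ fs/2 = 26 Hz, passes unchanged.
80 Hz mod fs = 28 Hz.
28 Hz > fs/2 = 26 Hz, folds to fs − 28 Hz = 24 Hz.
212 Hz mod fs = 4 Hz.
4 Hz ≤ fs/2 = 26 Hz, appears at 4 Hz.
228 Hz mod fs = 20 Hz.
20 Hz ≤ fs/2 = 26 Hz, appears at 20 Hz.
Distinct values: {4 Hz, 20 Hz, 24 Hz}.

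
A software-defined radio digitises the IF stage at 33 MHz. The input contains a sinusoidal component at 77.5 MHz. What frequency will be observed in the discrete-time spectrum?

77.5 MHz mod fs = 11.5 MHz.
11.5 MHz ≤ fs/2 = 16.5 MHz, appears at 11.5 MHz.

11.5 MHz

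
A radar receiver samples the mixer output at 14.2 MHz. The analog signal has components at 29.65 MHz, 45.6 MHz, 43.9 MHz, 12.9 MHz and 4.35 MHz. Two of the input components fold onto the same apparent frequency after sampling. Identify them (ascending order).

12.9 MHz, 43.9 MHz

fs/2 = 7.1 MHz.
29.65 MHz mod fs = 1.25 MHz.
1.25 MHz ≤ fs/2 = 7.1 MHz, appears at 1.25 MHz.
45.6 MHz mod fs = 3 MHz.
3 MHz ≤ fs/2 = 7.1 MHz, appears at 3 MHz.
43.9 MHz mod fs = 1.3 MHz.
1.3 MHz ≤ fs/2 = 7.1 MHz, appears at 1.3 MHz.
12.9 MHz > fs/2 = 7.1 MHz, folds to fs − 12.9 MHz = 1.3 MHz.
4.35 MHz ≤ fs/2 = 7.1 MHz, passes unchanged.
12.9 MHz and 43.9 MHz both map to 1.3 MHz.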